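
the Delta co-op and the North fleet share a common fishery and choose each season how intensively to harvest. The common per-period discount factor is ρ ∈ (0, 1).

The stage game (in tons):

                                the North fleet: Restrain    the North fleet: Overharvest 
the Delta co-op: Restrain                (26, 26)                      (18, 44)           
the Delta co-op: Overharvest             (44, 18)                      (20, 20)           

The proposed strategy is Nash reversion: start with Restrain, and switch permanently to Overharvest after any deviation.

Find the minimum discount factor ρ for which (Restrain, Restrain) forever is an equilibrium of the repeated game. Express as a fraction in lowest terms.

Cooperation forever yields 26 each period: 26/(1−ρ).
Deviating yields 44 once, then 20 forever: 44 + 20ρ/(1−ρ).
No profitable deviation requires 26/(1−ρ) ≥ 44 + 20ρ/(1−ρ).
Multiplying by (1−ρ): 26 ≥ 44(1−ρ) + 20ρ = 44 − 24ρ.
So 24ρ ≥ 18, i.e. ρ ≥ 18/24 = 3/4.

3/4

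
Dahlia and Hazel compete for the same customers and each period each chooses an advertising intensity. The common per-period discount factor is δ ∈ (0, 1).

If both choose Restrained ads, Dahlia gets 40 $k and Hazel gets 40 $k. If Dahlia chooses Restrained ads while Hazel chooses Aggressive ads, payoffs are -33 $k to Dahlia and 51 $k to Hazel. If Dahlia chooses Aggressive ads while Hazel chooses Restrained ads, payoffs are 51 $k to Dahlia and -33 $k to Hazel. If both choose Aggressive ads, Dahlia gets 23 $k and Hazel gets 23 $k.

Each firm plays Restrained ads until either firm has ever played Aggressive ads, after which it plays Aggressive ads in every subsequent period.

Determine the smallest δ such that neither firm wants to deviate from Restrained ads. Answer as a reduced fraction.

11/28

Under grim trigger the critical discount factor is (T−C)/(T−P) with T = 51, C = 40, P = 23.
δ* = (51−40)/(51−23) = 11/28.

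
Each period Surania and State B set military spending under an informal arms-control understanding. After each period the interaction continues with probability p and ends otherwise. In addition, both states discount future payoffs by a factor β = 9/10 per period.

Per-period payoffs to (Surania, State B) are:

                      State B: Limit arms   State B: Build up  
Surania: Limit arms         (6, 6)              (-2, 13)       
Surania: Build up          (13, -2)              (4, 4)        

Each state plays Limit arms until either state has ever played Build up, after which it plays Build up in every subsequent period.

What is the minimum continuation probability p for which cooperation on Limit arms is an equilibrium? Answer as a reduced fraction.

Expected continuation weight on next period's payoff is β·p = 9/10·p, which plays the role of the discount factor.
Cooperation requires 9/10·p ≥ (13−6)/(13−4) = 7/9, hence p ≥ 70/81.

70/81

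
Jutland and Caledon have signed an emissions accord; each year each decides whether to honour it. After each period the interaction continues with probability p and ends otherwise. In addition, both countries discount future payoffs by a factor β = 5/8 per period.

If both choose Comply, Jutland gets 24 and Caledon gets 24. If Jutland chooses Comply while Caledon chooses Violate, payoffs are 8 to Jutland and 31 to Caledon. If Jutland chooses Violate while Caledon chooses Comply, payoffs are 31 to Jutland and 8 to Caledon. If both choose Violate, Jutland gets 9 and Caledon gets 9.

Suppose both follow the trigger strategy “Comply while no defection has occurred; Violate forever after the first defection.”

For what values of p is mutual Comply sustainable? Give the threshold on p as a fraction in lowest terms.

28/55

Expected continuation weight on next period's payoff is β·p = 5/8·p, which plays the role of the discount factor.
Cooperation requires 5/8·p ≥ (31−24)/(31−9) = 7/22, hence p ≥ 28/55.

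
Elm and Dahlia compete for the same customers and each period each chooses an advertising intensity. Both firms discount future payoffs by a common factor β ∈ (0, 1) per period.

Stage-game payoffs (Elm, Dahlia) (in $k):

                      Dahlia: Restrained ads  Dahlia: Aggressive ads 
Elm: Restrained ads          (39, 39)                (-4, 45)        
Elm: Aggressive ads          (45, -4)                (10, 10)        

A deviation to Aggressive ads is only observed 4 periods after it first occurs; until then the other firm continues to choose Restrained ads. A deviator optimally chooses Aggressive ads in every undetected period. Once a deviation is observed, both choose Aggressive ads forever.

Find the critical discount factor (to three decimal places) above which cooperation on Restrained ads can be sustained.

0.643

The best deviation is to choose Aggressive ads for all 4 undetected periods, earning 45 each, then 10 forever once detected.
Deviation value: 45(1−β^4)/(1−β) + 10β^4/(1−β); cooperation value: 39/(1−β).
IC: 39 ≥ 45(1−β^4) + 10β^4 = 45 − 35β^4.
So β^4 ≥ 6/35, giving β ≥ (6/35)^(1/4) ≈ 0.643.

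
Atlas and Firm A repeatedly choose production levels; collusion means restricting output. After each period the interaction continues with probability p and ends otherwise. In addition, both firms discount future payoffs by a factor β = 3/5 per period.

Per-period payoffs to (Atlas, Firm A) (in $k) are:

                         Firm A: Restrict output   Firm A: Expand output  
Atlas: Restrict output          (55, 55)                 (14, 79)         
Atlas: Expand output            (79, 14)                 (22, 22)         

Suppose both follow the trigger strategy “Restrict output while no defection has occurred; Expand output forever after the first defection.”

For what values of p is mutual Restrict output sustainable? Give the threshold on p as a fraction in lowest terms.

40/57

Expected continuation weight on next period's payoff is β·p = 3/5·p, which plays the role of the discount factor.
Cooperation requires 3/5·p ≥ (79−55)/(79−22) = 8/19, hence p ≥ 40/57.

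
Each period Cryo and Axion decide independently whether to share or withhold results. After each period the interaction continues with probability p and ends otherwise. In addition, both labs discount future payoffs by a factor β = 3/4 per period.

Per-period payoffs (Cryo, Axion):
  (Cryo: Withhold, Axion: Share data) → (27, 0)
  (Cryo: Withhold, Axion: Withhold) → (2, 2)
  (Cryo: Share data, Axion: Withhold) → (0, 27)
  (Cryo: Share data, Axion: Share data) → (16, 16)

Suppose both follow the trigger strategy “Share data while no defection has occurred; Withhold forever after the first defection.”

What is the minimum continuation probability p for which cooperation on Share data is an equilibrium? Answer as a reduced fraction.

Expected continuation weight on next period's payoff is β·p = 3/4·p, which plays the role of the discount factor.
Cooperation requires 3/4·p ≥ (27−16)/(27−2) = 11/25, hence p ≥ 44/75.

44/75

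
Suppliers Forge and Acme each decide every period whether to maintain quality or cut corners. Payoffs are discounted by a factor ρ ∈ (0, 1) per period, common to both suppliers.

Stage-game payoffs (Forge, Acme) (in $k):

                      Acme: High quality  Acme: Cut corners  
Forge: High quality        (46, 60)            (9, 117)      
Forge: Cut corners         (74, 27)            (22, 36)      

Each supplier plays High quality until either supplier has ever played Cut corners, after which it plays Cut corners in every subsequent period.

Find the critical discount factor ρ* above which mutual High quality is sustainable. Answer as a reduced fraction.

Forge: cooperation gives 46 each period; deviation gives 74 once then 22 forever.
  46/(1−ρ) ≥ 74 + 22ρ/(1−ρ) ⇒ ρ ≥ 28/52 = 7/13.
Acme: cooperation gives 60 each period; deviation gives 117 once then 36 forever.
  ρ ≥ 57/81 = 19/27.
Both must hold, so the binding constraint is Acme's: ρ ≥ 19/27.

19/27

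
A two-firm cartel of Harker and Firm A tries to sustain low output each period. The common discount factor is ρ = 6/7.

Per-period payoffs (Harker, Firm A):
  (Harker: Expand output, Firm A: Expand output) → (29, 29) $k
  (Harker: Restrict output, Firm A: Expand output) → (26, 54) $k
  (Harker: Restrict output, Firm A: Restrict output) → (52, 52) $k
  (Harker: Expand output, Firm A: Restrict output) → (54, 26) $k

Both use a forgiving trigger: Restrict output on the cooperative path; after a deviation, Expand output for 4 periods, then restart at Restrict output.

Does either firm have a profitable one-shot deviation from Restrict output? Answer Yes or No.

No

IC: ρ+…+ρ^4 ≥ (54−52)/(52−29) = 2/23.
At ρ = 6/7: partial sum = 2.7613 ≥ 0.0870. Cooperation sustainable.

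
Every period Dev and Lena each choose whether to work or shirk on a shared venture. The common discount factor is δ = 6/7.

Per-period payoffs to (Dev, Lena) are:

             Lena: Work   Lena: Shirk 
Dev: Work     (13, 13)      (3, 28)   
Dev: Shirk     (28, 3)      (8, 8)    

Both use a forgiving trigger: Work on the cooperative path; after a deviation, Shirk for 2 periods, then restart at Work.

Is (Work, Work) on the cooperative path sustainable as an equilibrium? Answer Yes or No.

Comparing payoff streams over the 3 periods until play realigns: cooperate → 13(1+δ+…+δ^2); deviate → 28 + 8(δ+…+δ^2).
Cooperation is sustained iff (13−8)(δ+…+δ^2) ≥ 28−13.
δ+…+δ^2 = 6/7·(1−(6/7)^2)/(1−6/7) = 1.5918, and (28−13)/(13−8) = 3.0000.
1.5918 < 3.0000, so cooperation is not sustainable.

No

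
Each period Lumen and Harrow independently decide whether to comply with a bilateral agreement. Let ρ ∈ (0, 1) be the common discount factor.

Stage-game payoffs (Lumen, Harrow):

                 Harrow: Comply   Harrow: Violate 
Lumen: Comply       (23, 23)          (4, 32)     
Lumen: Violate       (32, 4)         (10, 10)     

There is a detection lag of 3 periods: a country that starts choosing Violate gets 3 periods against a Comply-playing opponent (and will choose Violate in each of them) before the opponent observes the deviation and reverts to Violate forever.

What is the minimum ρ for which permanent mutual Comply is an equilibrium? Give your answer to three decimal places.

A deviator earns 32 for 3 periods, then 10 forever; cooperating earns 23 forever. Multiplying the IC by (1−ρ):
23 ≥ 32(1−ρ^3) + 10ρ^3, so 22·ρ^3 ≥ 9 and ρ^3 ≥ 9/22.
ρ ≥ (9/22)^(1/3) ≈ 0.742.

0.742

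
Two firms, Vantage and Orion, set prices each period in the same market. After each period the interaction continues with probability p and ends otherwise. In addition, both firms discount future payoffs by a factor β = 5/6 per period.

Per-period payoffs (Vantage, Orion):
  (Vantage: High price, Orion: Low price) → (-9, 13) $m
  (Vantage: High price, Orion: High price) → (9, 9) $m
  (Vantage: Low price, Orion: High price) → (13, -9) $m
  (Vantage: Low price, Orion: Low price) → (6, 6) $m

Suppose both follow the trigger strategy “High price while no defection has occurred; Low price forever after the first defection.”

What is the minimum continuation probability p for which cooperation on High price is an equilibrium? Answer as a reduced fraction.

With continuation probability p and discount β, the effective per-period discount factor is βp.
Grim-trigger IC: βp ≥ (13−9)/(13−6) = 4/7.
So p ≥ (4/7)/(5/6) = 24/35.

24/35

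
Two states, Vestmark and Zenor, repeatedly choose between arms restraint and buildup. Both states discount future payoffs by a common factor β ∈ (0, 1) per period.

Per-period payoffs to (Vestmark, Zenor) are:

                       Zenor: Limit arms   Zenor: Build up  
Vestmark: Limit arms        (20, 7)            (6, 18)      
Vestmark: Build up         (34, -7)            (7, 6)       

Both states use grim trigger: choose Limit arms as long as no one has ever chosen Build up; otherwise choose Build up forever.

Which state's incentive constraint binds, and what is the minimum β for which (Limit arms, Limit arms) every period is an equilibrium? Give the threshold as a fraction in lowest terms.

Zenor; β ≥ 11/12

For Vestmark: deviation gain 34−20 = 14, per-period punishment loss 20−7 = 13. IC gives β ≥ 14/27.
For Zenor: gain 11, loss 1 per period, so β ≥ 11/12.
The tighter constraint is Zenor's, so cooperation needs β ≥ 11/12.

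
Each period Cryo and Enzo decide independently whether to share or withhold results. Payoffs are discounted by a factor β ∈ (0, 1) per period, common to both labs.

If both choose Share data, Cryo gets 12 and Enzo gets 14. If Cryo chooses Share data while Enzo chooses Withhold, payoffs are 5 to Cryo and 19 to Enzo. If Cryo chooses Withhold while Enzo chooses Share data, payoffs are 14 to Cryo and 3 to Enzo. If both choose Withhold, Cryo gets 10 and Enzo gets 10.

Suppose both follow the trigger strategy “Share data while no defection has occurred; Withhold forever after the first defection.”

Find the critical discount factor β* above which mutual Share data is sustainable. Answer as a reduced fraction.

5/9

Cryo's threshold: (14−12)/(14−10) = 1/2.
Enzo's threshold: (19−14)/(19−10) = 5/9.
1/2 < 5/9, so Enzo binds and β* = 5/9.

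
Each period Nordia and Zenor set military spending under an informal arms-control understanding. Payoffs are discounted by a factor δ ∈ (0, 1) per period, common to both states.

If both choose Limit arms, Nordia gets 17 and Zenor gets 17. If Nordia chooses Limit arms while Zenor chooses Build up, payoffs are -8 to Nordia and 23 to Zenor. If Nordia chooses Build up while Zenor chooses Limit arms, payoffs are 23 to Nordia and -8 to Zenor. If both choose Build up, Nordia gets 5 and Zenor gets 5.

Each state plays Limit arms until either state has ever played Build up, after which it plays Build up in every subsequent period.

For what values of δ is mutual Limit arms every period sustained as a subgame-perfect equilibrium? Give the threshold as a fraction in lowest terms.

1/3

Cooperation forever yields 17 each period: 17/(1−δ).
Deviating yields 23 once, then 5 forever: 23 + 5δ/(1−δ).
No profitable deviation requires 17/(1−δ) ≥ 23 + 5δ/(1−δ).
Multiplying by (1−δ): 17 ≥ 23(1−δ) + 5δ = 23 − 18δ.
So 18δ ≥ 6, i.e. δ ≥ 6/18 = 1/3.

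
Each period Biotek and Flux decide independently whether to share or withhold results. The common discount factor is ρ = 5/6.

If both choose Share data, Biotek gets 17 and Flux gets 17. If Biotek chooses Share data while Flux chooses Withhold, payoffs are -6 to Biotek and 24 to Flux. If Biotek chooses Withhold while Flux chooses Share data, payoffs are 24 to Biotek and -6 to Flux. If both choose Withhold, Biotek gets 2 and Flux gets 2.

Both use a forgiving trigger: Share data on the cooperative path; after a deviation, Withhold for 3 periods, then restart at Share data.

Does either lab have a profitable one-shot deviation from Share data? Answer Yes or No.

No

A one-shot deviation gives 24 now, then 2 for 3 periods, then back to 17.
Gain from deviating: (24−17) today; loss: (17−2) in each of the next 3 periods.
No-deviation condition: (17−2)(ρ+…+ρ^3) ≥ 24−17, i.e. ρ+…+ρ^3 ≥ 7/15.
At ρ = 5/6: ρ+…+ρ^3 = 2.1065 ≥ 0.4667.
So cooperation is sustainable.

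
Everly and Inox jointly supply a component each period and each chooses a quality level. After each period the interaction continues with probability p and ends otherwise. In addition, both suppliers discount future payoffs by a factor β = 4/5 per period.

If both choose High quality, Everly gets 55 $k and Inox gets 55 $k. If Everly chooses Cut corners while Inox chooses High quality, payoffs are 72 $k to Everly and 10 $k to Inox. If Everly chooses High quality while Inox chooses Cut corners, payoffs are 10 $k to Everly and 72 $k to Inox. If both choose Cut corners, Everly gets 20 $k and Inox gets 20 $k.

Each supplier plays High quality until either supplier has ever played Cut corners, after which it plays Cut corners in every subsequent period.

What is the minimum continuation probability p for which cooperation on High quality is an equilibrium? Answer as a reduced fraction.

Expected continuation weight on next period's payoff is β·p = 4/5·p, which plays the role of the discount factor.
Cooperation requires 4/5·p ≥ (72−55)/(72−20) = 17/52, hence p ≥ 85/208.

85/208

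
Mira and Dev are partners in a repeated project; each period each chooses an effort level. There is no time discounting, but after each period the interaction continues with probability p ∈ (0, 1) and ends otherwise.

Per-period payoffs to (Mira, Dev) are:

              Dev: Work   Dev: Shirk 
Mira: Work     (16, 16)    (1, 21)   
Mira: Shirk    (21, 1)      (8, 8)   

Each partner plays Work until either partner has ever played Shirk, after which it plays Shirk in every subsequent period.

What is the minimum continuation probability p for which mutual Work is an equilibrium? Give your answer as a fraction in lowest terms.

Expected cooperation value is 16 + p·16 + p²·16 + … = 16/(1−p); deviation gives 21 + p·8/(1−p).
16 ≥ 21(1−p) + 8p ⇒ 13p ≥ 5 ⇒ p ≥ 5/13.

5/13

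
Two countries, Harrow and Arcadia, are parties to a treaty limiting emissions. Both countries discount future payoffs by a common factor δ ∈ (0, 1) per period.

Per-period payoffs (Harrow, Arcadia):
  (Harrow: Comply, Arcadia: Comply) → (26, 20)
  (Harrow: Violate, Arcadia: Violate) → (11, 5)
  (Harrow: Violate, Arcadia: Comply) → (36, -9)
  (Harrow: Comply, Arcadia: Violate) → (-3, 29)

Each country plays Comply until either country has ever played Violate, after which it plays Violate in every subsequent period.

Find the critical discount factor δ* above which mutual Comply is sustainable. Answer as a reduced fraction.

2/5

Harrow: cooperation gives 26 each period; deviation gives 36 once then 11 forever.
  26/(1−δ) ≥ 36 + 11δ/(1−δ) ⇒ δ ≥ 10/25 = 2/5.
Arcadia: cooperation gives 20 each period; deviation gives 29 once then 5 forever.
  δ ≥ 9/24 = 3/8.
Both must hold, so the binding constraint is Harrow's: δ ≥ 2/5.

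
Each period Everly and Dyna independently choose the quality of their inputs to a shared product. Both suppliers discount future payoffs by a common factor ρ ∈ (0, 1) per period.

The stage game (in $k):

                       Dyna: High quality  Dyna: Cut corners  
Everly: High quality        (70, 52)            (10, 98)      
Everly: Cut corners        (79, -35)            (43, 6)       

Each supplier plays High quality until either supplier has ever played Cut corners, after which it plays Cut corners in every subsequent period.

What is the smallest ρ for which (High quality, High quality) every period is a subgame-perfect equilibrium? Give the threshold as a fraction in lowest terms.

Everly: cooperation gives 70 each period; deviation gives 79 once then 43 forever.
  70/(1−ρ) ≥ 79 + 43ρ/(1−ρ) ⇒ ρ ≥ 9/36 = 1/4.
Dyna: cooperation gives 52 each period; deviation gives 98 once then 6 forever.
  ρ ≥ 46/92 = 1/2.
Both must hold, so the binding constraint is Dyna's: ρ ≥ 1/2.

1/2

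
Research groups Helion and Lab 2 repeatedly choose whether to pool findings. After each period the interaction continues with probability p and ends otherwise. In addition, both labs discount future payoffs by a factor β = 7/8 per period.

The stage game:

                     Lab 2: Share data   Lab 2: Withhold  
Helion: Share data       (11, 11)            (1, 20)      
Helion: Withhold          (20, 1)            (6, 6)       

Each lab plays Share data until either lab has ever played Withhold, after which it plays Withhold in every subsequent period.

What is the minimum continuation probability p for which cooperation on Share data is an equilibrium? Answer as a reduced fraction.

With continuation probability p and discount β, the effective per-period discount factor is βp.
Grim-trigger IC: βp ≥ (20−11)/(20−6) = 9/14.
So p ≥ (9/14)/(7/8) = 36/49.

36/49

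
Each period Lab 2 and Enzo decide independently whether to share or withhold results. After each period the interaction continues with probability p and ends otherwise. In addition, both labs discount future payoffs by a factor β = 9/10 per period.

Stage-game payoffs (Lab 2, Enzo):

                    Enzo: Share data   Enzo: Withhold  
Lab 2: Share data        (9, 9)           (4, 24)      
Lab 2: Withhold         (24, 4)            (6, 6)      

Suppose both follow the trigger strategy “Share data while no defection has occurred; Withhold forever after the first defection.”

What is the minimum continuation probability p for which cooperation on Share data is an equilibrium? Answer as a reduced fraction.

25/27

Expected continuation weight on next period's payoff is β·p = 9/10·p, which plays the role of the discount factor.
Cooperation requires 9/10·p ≥ (24−9)/(24−6) = 5/6, hence p ≥ 25/27.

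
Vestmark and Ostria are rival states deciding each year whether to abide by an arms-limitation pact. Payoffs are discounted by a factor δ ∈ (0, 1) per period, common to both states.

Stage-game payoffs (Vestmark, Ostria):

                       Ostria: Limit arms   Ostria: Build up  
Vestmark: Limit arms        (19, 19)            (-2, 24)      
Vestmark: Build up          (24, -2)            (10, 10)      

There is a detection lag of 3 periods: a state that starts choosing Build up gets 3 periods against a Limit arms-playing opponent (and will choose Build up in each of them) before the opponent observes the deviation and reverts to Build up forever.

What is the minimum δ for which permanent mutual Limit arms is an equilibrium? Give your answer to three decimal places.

The best deviation is to choose Build up for all 3 undetected periods, earning 24 each, then 10 forever once detected.
Deviation value: 24(1−δ^3)/(1−δ) + 10δ^3/(1−δ); cooperation value: 19/(1−δ).
IC: 19 ≥ 24(1−δ^3) + 10δ^3 = 24 − 14δ^3.
So δ^3 ≥ 5/14, giving δ ≥ (5/14)^(1/3) ≈ 0.709.

0.709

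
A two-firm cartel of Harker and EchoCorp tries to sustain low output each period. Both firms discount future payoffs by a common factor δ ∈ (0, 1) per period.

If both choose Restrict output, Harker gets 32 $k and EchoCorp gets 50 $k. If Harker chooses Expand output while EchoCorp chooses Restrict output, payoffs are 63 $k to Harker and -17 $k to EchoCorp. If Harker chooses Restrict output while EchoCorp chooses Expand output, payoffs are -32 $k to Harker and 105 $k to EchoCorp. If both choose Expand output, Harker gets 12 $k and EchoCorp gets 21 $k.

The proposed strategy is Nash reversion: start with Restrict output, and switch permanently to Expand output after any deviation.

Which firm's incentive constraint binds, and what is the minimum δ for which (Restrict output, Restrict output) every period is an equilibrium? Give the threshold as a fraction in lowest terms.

EchoCorp; δ ≥ 55/84

Harker: cooperation gives 32 each period; deviation gives 63 once then 12 forever.
  32/(1−δ) ≥ 63 + 12δ/(1−δ) ⇒ δ ≥ 31/51.
EchoCorp: cooperation gives 50 each period; deviation gives 105 once then 21 forever.
  δ ≥ 55/84.
Both must hold, so the binding constraint is EchoCorp's: δ ≥ 55/84.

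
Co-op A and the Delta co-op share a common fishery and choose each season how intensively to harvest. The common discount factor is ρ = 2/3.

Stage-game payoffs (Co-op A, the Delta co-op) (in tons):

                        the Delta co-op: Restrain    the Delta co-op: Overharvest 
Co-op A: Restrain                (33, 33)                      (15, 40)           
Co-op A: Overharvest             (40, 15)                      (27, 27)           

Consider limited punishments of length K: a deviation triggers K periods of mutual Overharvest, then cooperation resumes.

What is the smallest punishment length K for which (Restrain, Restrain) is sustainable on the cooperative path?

No profitable deviation requires (33−27)(ρ+…+ρ^K) ≥ 40−33, i.e. ρ+…+ρ^K ≥ 7/6 ≈ 1.1667.
With ρ = 2/3, the partial sums are K=1: 0.6667, K=2: 1.1111, K=3: 1.4074.
K = 3 is the first length at which the sum reaches 1.1667.

3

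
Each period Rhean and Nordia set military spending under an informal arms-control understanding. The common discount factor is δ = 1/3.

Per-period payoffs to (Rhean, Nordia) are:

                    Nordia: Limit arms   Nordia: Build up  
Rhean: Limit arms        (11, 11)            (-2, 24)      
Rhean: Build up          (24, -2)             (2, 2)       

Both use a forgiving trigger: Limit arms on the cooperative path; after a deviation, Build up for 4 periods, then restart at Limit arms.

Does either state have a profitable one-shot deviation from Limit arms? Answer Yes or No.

Yes

IC: δ+…+δ^4 ≥ (24−11)/(11−2) = 13/9.
At δ = 1/3: partial sum = 0.4938 < 1.4444. Cooperation not sustainable.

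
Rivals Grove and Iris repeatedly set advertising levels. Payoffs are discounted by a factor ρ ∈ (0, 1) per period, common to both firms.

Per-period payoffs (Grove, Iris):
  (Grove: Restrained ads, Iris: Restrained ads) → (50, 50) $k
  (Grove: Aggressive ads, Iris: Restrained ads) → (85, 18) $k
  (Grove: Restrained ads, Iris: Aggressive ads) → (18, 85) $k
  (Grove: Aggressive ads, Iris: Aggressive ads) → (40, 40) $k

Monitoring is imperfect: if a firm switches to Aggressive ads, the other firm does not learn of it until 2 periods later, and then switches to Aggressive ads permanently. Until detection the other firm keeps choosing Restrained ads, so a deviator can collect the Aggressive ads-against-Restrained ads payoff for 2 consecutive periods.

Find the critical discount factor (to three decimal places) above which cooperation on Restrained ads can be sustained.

A deviator earns 85 for 2 periods, then 40 forever; cooperating earns 50 forever. Multiplying the IC by (1−ρ):
50 ≥ 85(1−ρ^2) + 40ρ^2, so 45·ρ^2 ≥ 35 and ρ^2 ≥ 7/9.
ρ ≥ (7/9)^(1/2) ≈ 0.882.

0.882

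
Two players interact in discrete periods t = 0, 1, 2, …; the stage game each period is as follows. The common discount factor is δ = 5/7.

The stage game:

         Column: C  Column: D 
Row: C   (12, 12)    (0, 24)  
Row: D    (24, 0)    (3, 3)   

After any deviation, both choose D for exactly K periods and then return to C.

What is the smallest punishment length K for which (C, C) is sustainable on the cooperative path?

IC: δ(1−δ^K)/(1−δ) ≥ (24−12)/(12−3) = 4/3.
With δ = 5/7: need 1 − δ^K ≥ 4/3·(1−5/7)/(5/7), i.e. δ^K ≤ 0.4667.
Since (5/7)^2 = 0.5102 and (5/7)^3 = 0.3644, the smallest such K is 3.

3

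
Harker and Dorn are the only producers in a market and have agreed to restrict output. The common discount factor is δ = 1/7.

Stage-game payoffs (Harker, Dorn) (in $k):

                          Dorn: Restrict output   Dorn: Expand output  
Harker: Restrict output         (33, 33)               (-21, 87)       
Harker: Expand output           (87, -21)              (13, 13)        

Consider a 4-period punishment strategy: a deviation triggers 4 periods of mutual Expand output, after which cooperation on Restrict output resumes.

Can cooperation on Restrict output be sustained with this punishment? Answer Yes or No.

Comparing payoff streams over the 5 periods until play realigns: cooperate → 33(1+δ+…+δ^4); deviate → 87 + 13(δ+…+δ^4).
Cooperation is sustained iff (33−13)(δ+…+δ^4) ≥ 87−33.
δ+…+δ^4 = 1/7·(1−(1/7)^4)/(1−1/7) = 0.1666, and (87−33)/(33−13) = 2.7000.
0.1666 < 2.7000, so cooperation is not sustainable.

No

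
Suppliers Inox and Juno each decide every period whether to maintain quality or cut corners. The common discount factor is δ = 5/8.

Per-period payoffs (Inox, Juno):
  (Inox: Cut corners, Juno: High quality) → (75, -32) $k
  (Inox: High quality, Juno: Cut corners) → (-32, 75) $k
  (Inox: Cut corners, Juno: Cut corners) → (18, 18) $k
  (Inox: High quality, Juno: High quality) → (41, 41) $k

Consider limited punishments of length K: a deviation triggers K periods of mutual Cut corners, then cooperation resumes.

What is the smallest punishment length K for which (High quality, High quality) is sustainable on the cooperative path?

5

IC: δ(1−δ^K)/(1−δ) ≥ (75−41)/(41−18) = 34/23.
With δ = 5/8: need 1 − δ^K ≥ 34/23·(1−5/8)/(5/8), i.e. δ^K ≤ 0.1130.
Since (5/8)^4 = 0.1526 and (5/8)^5 = 0.0954, the smallest such K is 5.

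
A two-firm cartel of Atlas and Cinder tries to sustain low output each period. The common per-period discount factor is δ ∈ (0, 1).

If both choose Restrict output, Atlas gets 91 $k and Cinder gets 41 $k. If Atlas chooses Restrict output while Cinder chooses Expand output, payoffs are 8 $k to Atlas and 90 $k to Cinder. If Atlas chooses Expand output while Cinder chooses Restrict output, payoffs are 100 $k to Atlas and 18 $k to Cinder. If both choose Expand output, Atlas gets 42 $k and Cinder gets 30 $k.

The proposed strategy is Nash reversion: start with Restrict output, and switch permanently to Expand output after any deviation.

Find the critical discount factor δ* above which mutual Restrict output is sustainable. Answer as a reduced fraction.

Atlas: cooperation gives 91 each period; deviation gives 100 once then 42 forever.
  91/(1−δ) ≥ 100 + 42δ/(1−δ) ⇒ δ ≥ 9/58.
Cinder: cooperation gives 41 each period; deviation gives 90 once then 30 forever.
  δ ≥ 49/60.
Both must hold, so the binding constraint is Cinder's: δ ≥ 49/60.

49/60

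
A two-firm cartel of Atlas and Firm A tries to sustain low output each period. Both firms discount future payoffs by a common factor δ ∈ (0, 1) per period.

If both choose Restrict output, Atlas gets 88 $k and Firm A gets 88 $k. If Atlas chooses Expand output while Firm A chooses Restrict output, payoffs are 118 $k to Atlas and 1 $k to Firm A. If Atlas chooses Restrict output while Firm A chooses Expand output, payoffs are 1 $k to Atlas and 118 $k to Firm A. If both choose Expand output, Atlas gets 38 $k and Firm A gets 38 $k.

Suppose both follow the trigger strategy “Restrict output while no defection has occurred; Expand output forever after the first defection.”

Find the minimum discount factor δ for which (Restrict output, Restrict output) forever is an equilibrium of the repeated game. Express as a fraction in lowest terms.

3/8

Under grim trigger the critical discount factor is (T−C)/(T−P) with T = 118, C = 88, P = 38.
δ* = (118−88)/(118−38) = 30/80 = 3/8.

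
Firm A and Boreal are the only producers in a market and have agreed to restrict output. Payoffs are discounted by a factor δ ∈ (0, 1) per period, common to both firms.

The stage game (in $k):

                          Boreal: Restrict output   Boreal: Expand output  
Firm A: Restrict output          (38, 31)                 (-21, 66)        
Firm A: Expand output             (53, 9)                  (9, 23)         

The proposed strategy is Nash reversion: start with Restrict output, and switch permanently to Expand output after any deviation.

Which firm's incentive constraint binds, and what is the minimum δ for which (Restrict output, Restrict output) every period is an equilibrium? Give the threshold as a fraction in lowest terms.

Boreal; δ ≥ 35/43

Firm A: cooperation gives 38 each period; deviation gives 53 once then 9 forever.
  38/(1−δ) ≥ 53 + 9δ/(1−δ) ⇒ δ ≥ 15/44.
Boreal: cooperation gives 31 each period; deviation gives 66 once then 23 forever.
  δ ≥ 35/43.
Both must hold, so the binding constraint is Boreal's: δ ≥ 35/43.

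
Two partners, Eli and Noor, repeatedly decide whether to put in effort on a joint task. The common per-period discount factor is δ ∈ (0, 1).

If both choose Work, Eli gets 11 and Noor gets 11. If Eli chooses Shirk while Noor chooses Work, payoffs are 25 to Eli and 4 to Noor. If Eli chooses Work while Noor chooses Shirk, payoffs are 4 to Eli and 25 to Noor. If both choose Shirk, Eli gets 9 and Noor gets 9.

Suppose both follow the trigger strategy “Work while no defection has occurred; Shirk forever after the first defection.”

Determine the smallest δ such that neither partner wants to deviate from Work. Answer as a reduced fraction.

7/8

Under grim trigger the critical discount factor is (T−C)/(T−P) with T = 25, C = 11, P = 9.
δ* = (25−11)/(25−9) = 14/16 = 7/8.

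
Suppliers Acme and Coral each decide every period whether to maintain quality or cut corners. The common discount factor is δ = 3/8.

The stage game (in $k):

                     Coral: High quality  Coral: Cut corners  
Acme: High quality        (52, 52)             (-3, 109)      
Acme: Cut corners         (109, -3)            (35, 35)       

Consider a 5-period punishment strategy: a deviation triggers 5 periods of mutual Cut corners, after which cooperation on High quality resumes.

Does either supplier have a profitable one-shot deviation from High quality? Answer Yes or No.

Yes

Comparing payoff streams over the 6 periods until play realigns: cooperate → 52(1+δ+…+δ^5); deviate → 109 + 35(δ+…+δ^5).
Cooperation is sustained iff (52−35)(δ+…+δ^5) ≥ 109−52.
δ+…+δ^5 = 3/8·(1−(3/8)^5)/(1−3/8) = 0.5956, and (109−52)/(52−35) = 3.3529.
0.5956 < 3.3529, so cooperation is not sustainable.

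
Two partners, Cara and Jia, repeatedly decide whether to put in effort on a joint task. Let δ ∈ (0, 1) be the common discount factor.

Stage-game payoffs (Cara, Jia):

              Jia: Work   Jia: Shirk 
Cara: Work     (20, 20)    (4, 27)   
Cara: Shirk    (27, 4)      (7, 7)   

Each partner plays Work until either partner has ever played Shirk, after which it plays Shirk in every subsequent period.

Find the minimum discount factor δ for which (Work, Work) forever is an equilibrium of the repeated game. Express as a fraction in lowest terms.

Under grim trigger the critical discount factor is (T−C)/(T−P) with T = 27, C = 20, P = 7.
δ* = (27−20)/(27−7) = 7/20.

7/20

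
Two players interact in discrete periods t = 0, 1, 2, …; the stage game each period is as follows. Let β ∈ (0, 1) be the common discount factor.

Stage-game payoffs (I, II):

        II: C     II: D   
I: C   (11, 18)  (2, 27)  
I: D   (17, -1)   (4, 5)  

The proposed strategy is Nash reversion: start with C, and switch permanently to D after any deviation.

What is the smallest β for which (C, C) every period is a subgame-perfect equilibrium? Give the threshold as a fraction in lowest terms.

For I: deviation gain 17−11 = 6, per-period punishment loss 11−4 = 7. IC gives β ≥ 6/13.
For II: gain 9, loss 13 per period, so β ≥ 9/22.
The tighter constraint is I's, so cooperation needs β ≥ 6/13.

6/13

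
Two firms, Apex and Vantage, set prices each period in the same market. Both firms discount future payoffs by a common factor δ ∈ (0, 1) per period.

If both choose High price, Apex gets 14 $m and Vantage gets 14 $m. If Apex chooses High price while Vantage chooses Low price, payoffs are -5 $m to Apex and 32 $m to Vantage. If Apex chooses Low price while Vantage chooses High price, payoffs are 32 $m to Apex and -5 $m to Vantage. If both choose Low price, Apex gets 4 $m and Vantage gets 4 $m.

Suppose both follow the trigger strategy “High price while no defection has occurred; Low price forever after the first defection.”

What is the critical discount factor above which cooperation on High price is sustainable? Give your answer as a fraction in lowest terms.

9/14

One-period gain from deviating is 32 − 14 = 18. The loss is 14 − 4 = 10 in every subsequent period, with present value 10·δ/(1−δ).
Deviation is unprofitable when 10·δ/(1−δ) ≥ 18, i.e. δ/(1−δ) ≥ 9/5.
Equivalently δ ≥ 18/(18+10) = 9/14.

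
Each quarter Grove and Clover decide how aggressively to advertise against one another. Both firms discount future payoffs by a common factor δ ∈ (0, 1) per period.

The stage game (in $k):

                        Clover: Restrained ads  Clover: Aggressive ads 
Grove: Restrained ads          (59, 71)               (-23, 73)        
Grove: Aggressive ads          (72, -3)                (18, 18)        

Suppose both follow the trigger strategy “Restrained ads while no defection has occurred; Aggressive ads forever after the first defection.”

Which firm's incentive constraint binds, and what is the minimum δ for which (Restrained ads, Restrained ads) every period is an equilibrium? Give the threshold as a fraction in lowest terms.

Grove; δ ≥ 13/54

Grove: cooperation gives 59 each period; deviation gives 72 once then 18 forever.
  59/(1−δ) ≥ 72 + 18δ/(1−δ) ⇒ δ ≥ 13/54.
Clover: cooperation gives 71 each period; deviation gives 73 once then 18 forever.
  δ ≥ 2/55.
Both must hold, so the binding constraint is Grove's: δ ≥ 13/54.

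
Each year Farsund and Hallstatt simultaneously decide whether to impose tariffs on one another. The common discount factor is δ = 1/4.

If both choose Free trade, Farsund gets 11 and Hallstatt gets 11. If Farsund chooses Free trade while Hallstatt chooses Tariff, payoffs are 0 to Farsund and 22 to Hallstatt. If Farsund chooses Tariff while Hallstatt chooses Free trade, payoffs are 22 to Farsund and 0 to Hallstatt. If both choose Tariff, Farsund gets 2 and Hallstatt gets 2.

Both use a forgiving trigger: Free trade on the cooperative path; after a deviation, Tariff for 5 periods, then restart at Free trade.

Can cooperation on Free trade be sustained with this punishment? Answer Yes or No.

A one-shot deviation gives 22 now, then 2 for 5 periods, then back to 11.
Gain from deviating: (22−11) today; loss: (11−2) in each of the next 5 periods.
No-deviation condition: (11−2)(δ+…+δ^5) ≥ 22−11, i.e. δ+…+δ^5 ≥ 11/9.
At δ = 1/4: δ+…+δ^5 = 0.3330 < 1.2222.
So cooperation is not sustainable.

No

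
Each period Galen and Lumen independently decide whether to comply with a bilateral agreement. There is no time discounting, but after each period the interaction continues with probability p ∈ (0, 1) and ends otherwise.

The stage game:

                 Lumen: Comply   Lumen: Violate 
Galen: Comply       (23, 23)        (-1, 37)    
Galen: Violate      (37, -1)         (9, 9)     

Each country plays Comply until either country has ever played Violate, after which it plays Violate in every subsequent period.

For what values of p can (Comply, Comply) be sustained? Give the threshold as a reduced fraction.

With no time discounting, the continuation probability p plays the role of the discount factor.
Grim-trigger IC: 23/(1−p) ≥ 37 + 9p/(1−p) ⇒ p ≥ (37−23)/(37−9) = 1/2.

1/2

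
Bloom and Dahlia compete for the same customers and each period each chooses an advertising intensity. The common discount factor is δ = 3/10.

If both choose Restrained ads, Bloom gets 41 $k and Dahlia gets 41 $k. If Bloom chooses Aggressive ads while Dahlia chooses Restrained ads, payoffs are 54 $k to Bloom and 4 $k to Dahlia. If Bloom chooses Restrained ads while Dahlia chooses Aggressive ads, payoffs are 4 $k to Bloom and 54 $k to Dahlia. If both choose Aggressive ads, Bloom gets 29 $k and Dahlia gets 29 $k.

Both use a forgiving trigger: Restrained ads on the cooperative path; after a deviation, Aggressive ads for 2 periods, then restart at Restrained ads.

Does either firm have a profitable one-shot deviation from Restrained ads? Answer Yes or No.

A one-shot deviation gives 54 now, then 29 for 2 periods, then back to 41.
Gain from deviating: (54−41) today; loss: (41−29) in each of the next 2 periods.
No-deviation condition: (41−29)(δ+…+δ^2) ≥ 54−41, i.e. δ+…+δ^2 ≥ 13/12.
At δ = 3/10: δ+…+δ^2 = 0.3900 < 1.0833.
So cooperation is not sustainable.

Yes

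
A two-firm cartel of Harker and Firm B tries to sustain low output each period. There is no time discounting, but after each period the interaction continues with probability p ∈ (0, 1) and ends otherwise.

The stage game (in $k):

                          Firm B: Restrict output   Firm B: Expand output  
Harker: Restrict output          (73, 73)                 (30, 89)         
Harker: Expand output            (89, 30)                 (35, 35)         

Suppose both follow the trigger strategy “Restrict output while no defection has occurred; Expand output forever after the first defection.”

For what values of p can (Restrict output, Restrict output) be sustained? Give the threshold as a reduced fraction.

Expected cooperation value is 73 + p·73 + p²·73 + … = 73/(1−p); deviation gives 89 + p·35/(1−p).
73 ≥ 89(1−p) + 35p ⇒ 54p ≥ 16 ⇒ p ≥ 16/54 = 8/27.

8/27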